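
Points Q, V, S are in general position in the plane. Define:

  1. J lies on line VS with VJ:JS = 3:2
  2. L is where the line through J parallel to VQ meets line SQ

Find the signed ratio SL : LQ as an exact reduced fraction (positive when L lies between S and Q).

Assign Q = (0, 0), V = (1, 0), S = (0, 1) — the answer is frame-independent, so this choice is without loss of generality.
1. J lies on line VS with VJ:JS = 3:2 ⇒ J = (2/5, 3/5)
2. L is where the line through J parallel to VQ meets line SQ ⇒ L = (0, 3/5)
L = S + t·(Q−S) with t = 2/5, so SL:LQ = t:(1−t) = 2/5:3/5

SL:LQ = 2/3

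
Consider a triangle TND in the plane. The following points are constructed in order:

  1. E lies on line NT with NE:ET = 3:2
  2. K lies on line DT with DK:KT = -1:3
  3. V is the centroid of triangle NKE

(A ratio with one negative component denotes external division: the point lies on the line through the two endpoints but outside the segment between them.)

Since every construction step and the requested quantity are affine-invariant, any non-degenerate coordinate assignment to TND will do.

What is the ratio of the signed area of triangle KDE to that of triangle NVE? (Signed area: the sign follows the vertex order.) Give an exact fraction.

Choose coordinates T = (0, 0), N = (1, 0), D = (0, 1).
1. E lies on line NT with NE:ET = 3:2 ⇒ E = (2/5, 0)
2. K lies on line DT with DK:KT = -1:3 ⇒ K = (0, 3/2)
3. V is the centroid of triangle NKE ⇒ V = (7/15, 1/2)
2·[KDE] = 1/5, 2·[NVE] = 3/10
[KDE]:[NVE] = 1/5:3/10 = 2/3

[KDE]:[NVE] = 2/3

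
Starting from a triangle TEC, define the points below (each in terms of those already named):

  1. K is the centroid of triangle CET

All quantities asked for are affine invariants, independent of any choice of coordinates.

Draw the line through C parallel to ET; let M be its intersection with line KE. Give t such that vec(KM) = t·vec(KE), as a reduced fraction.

Assign T = (0, 0), E = (1, 0), C = (0, 1) — the answer is frame-independent, so this choice is without loss of generality.
1. K is the centroid of triangle CET ⇒ K = (1/3, 1/3)
through C parallel to ET: direction (-1, 0); meets KE at M = (-1, 1)
M = K + t·(E−K) with t = -2

t = -2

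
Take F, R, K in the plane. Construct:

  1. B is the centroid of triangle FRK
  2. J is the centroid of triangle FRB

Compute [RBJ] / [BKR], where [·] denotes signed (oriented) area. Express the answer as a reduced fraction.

Assign F = (0, 0), R = (1, 0), K = (0, 1) — the answer is frame-independent, so this choice is without loss of generality.
1. B is the centroid of triangle FRK ⇒ B = (1/3, 1/3)
2. J is the centroid of triangle FRB ⇒ J = (4/9, 1/9)
2·[RBJ] = 1/9, 2·[BKR] = -1/3
[RBJ]:[BKR] = 1/9:-1/3 = -1/3

[RBJ]:[BKR] = -1/3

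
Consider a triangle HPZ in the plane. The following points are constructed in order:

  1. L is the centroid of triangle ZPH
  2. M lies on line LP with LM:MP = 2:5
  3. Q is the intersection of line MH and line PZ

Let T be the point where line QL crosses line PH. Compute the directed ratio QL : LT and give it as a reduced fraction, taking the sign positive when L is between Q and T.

QL:LT = -1/16

Set H = (0, 0), P = (1, 0), Z = (0, 1); any affine frame gives the same invariant.
1. L is the centroid of triangle ZPH ⇒ L = (1/3, 1/3)
2. M lies on line LP with LM:MP = 2:5 ⇒ M = (11/21, 5/21)
3. Q is the intersection of line MH and line PZ ⇒ Q = (11/16, 5/16)
line QL meets PH at T = (6, 0)
L = Q + t·(T−Q) with t = -1/15, so QL:LT = -1/15:16/15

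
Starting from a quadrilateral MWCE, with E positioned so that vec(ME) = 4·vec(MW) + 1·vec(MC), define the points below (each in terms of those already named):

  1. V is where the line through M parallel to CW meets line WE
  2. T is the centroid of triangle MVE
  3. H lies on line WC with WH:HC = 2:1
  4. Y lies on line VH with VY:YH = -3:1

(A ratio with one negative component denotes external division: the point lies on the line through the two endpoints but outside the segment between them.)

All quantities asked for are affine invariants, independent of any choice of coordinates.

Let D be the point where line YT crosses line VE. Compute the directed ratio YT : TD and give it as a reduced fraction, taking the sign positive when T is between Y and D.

Choose coordinates M = (0, 0), W = (1, 0), C = (0, 1), E = (4, 1).
1. V is where the line through M parallel to CW meets line WE ⇒ V = (1/4, -1/4)
2. T is the centroid of triangle MVE ⇒ T = (17/12, 1/4)
3. H lies on line WC with WH:HC = 2:1 ⇒ H = (1/3, 2/3)
4. Y lies on line VH with VY:YH = -3:1 ⇒ Y = (3/8, 9/8)
line YT meets VE at D = (133/88, 15/88)
T = Y + t·(D−Y) with t = 11/12, so YT:TD = 11/12:1/12

YT:TD = 11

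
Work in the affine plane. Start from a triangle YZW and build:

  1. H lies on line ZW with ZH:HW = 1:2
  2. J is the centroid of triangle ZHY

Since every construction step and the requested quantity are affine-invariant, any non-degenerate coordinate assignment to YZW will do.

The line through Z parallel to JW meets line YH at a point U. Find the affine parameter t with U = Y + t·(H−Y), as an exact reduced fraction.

Work in coordinates with Y = (0, 0), Z = (1, 0), W = (0, 1).
1. H lies on line ZW with ZH:HW = 1:2 ⇒ H = (2/3, 1/3)
2. J is the centroid of triangle ZHY ⇒ J = (5/9, 1/9)
through Z parallel to JW: direction (-5/9, 8/9); meets YH at U = (16/21, 8/21)
U = Y + t·(H−Y) with t = 8/7

t = 8/7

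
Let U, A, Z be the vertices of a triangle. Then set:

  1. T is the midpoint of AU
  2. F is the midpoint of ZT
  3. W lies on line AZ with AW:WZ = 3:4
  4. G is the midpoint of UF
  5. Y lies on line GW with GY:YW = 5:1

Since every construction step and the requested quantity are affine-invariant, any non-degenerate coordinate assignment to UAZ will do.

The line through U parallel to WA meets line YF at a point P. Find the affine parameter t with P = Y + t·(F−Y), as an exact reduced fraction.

Choose coordinates U = (0, 0), A = (1, 0), Z = (0, 1).
1. T is the midpoint of AU ⇒ T = (1/2, 0)
2. F is the midpoint of ZT ⇒ F = (1/4, 1/2)
3. W lies on line AZ with AW:WZ = 3:4 ⇒ W = (4/7, 3/7)
4. G is the midpoint of UF ⇒ G = (1/8, 1/4)
5. Y lies on line GW with GY:YW = 5:1 ⇒ Y = (167/336, 67/168)
through U parallel to WA: direction (3/7, -3/7); meets YF at P = (-50/49, 50/49)
P = Y + t·(F−Y) with t = 43/7

t = 43/7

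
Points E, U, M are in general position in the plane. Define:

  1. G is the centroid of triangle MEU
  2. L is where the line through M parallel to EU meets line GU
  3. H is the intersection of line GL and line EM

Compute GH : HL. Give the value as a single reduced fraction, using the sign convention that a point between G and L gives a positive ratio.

GH:HL = 1/3

Choose coordinates E = (0, 0), U = (1, 0), M = (0, 1).
1. G is the centroid of triangle MEU ⇒ G = (1/3, 1/3)
2. L is where the line through M parallel to EU meets line GU ⇒ L = (-1, 1)
3. H is the intersection of line GL and line EM ⇒ H = (0, 1/2)
H = G + t·(L−G) with t = 1/4, so GH:HL = t:(1−t) = 1/4:3/4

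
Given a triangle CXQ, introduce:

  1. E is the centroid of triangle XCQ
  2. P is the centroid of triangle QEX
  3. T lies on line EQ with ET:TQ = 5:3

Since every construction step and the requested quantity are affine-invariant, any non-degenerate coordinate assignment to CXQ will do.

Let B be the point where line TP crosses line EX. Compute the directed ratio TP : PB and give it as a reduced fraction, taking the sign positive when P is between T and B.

Assign C = (0, 0), X = (1, 0), Q = (0, 1) — the answer is frame-independent, so this choice is without loss of generality.
1. E is the centroid of triangle XCQ ⇒ E = (1/3, 1/3)
2. P is the centroid of triangle QEX ⇒ P = (4/9, 4/9)
3. T lies on line EQ with ET:TQ = 5:3 ⇒ T = (1/8, 3/4)
line TP meets EX at B = (17/21, 2/21)
P = T + t·(B−T) with t = 7/15, so TP:PB = 7/15:8/15

TP:PB = 7/8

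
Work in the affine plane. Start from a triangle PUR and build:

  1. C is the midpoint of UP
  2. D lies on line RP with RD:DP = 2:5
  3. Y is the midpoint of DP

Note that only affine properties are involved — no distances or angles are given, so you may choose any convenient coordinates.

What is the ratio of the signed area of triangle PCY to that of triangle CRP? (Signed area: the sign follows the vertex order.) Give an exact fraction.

Assign P = (0, 0), U = (1, 0), R = (0, 1) — the answer is frame-independent, so this choice is without loss of generality.
1. C is the midpoint of UP ⇒ C = (1/2, 0)
2. D lies on line RP with RD:DP = 2:5 ⇒ D = (0, 5/7)
3. Y is the midpoint of DP ⇒ Y = (0, 5/14)
2·[PCY] = 5/28, 2·[CRP] = 1/2
[PCY]:[CRP] = 5/28:1/2 = 5/14

[PCY]:[CRP] = 5/14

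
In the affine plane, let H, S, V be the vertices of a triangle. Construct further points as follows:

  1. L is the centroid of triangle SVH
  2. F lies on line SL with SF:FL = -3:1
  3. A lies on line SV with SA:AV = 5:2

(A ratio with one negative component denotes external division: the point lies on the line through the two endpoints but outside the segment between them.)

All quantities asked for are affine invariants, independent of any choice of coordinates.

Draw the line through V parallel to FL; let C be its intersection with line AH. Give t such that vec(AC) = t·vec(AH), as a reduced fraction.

Set H = (0, 0), S = (1, 0), V = (0, 1); any affine frame gives the same invariant.
1. L is the centroid of triangle SVH ⇒ L = (1/3, 1/3)
2. F lies on line SL with SF:FL = -3:1 ⇒ F = (0, 1/2)
3. A lies on line SV with SA:AV = 5:2 ⇒ A = (2/7, 5/7)
through V parallel to FL: direction (1/3, -1/6); meets AH at C = (1/3, 5/6)
C = A + t·(H−A) with t = -1/6

t = -1/6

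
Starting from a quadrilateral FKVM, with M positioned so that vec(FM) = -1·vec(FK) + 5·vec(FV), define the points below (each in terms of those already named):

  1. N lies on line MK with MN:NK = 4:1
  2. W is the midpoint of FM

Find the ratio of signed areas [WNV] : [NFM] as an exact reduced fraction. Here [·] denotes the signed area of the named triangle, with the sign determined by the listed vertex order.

[WNV]:[NFM] = 9/40

Assign F = (0, 0), K = (1, 0), V = (0, 1), M = (-1, 5) — the answer is frame-independent, so this choice is without loss of generality.
1. N lies on line MK with MN:NK = 4:1 ⇒ N = (3/5, 1)
2. W is the midpoint of FM ⇒ W = (-1/2, 5/2)
2·[WNV] = -9/10, 2·[NFM] = -4
[WNV]:[NFM] = -9/10:-4 = 9/40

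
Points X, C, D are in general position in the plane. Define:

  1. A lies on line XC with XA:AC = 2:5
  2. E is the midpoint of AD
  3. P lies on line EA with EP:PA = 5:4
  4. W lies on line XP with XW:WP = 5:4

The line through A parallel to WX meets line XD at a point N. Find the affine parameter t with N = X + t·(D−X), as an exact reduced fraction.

t = -2/7

Work in coordinates with X = (0, 0), C = (1, 0), D = (0, 1).
1. A lies on line XC with XA:AC = 2:5 ⇒ A = (2/7, 0)
2. E is the midpoint of AD ⇒ E = (1/7, 1/2)
3. P lies on line EA with EP:PA = 5:4 ⇒ P = (2/9, 2/9)
4. W lies on line XP with XW:WP = 5:4 ⇒ W = (10/81, 10/81)
through A parallel to WX: direction (-10/81, -10/81); meets XD at N = (0, -2/7)
N = X + t·(D−X) with t = -2/7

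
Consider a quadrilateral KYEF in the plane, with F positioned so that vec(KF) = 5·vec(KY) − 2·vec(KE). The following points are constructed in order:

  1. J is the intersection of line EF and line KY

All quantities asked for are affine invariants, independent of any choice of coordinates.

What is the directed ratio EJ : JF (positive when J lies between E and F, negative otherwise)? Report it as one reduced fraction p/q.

Assign K = (0, 0), Y = (1, 0), E = (0, 1), F = (5, -2) — the answer is frame-independent, so this choice is without loss of generality.
1. J is the intersection of line EF and line KY ⇒ J = (5/3, 0)
J = E + t·(F−E) with t = 1/3, so EJ:JF = t:(1−t) = 1/3:2/3

EJ:JF = 1/2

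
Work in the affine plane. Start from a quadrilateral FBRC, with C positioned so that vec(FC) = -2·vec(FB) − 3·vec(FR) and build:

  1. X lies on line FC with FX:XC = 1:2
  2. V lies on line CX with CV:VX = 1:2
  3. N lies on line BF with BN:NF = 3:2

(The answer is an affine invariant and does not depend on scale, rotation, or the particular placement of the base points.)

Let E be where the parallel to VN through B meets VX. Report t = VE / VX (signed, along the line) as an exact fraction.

Assign F = (0, 0), B = (1, 0), R = (0, 1), C = (-2, -3) — the answer is frame-independent, so this choice is without loss of generality.
1. X lies on line FC with FX:XC = 1:2 ⇒ X = (-2/3, -1)
2. V lies on line CX with CV:VX = 1:2 ⇒ V = (-14/9, -7/3)
3. N lies on line BF with BN:NF = 3:2 ⇒ N = (2/5, 0)
through B parallel to VN: direction (88/45, 7/3); meets VX at E = (-35/9, -35/6)
E = V + t·(X−V) with t = -21/8

t = -21/8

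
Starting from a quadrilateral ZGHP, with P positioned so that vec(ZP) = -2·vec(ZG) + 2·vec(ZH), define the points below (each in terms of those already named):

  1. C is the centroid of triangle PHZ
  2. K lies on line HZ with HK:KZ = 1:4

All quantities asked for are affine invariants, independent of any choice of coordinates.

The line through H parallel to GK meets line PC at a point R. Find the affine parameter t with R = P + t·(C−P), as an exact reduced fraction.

t = 9

Work in coordinates with Z = (0, 0), G = (1, 0), H = (0, 1), P = (-2, 2).
1. C is the centroid of triangle PHZ ⇒ C = (-2/3, 1)
2. K lies on line HZ with HK:KZ = 1:4 ⇒ K = (0, 4/5)
through H parallel to GK: direction (-1, 4/5); meets PC at R = (10, -7)
R = P + t·(C−P) with t = 9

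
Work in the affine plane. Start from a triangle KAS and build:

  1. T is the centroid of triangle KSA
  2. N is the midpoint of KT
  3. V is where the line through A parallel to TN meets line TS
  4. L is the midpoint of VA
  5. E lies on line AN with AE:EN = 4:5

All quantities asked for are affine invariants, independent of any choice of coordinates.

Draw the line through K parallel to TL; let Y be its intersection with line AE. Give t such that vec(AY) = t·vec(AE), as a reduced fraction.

Assign K = (0, 0), A = (1, 0), S = (0, 1) — the answer is frame-independent, so this choice is without loss of generality.
1. T is the centroid of triangle KSA ⇒ T = (1/3, 1/3)
2. N is the midpoint of KT ⇒ N = (1/6, 1/6)
3. V is where the line through A parallel to TN meets line TS ⇒ V = (2/3, -1/3)
4. L is the midpoint of VA ⇒ L = (5/6, -1/6)
5. E lies on line AN with AE:EN = 4:5 ⇒ E = (17/27, 2/27)
through K parallel to TL: direction (1/2, -1/2); meets AE at Y = (-1/4, 1/4)
Y = A + t·(E−A) with t = 27/8

t = 27/8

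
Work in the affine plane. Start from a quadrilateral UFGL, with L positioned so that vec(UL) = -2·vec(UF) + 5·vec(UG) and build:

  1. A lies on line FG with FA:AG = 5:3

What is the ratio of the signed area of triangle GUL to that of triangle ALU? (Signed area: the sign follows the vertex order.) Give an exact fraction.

Work in coordinates with U = (0, 0), F = (1, 0), G = (0, 1), L = (-2, 5).
1. A lies on line FG with FA:AG = 5:3 ⇒ A = (3/8, 5/8)
2·[GUL] = -2, 2·[ALU] = 25/8
[GUL]:[ALU] = -2:25/8 = -16/25

[GUL]:[ALU] = -16/25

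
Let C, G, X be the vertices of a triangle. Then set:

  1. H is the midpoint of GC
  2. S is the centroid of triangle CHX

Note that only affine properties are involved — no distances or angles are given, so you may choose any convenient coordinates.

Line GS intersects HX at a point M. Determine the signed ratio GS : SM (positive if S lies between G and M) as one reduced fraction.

GS:SM = -4

Set C = (0, 0), G = (1, 0), X = (0, 1); any affine frame gives the same invariant.
1. H is the midpoint of GC ⇒ H = (1/2, 0)
2. S is the centroid of triangle CHX ⇒ S = (1/6, 1/3)
line GS meets HX at M = (3/8, 1/4)
S = G + t·(M−G) with t = 4/3, so GS:SM = 4/3:-1/3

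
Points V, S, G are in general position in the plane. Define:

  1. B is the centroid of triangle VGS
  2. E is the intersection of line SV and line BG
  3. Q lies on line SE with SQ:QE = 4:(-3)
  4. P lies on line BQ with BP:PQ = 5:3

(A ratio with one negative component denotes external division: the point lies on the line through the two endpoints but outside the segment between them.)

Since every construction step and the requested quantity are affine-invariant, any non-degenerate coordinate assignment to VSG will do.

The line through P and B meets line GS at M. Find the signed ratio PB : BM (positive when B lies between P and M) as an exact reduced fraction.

Choose coordinates V = (0, 0), S = (1, 0), G = (0, 1).
1. B is the centroid of triangle VGS ⇒ B = (1/3, 1/3)
2. E is the intersection of line SV and line BG ⇒ E = (1/2, 0)
3. Q lies on line SE with SQ:QE = 4:(-3) ⇒ Q = (-1, 0)
4. P lies on line BQ with BP:PQ = 5:3 ⇒ P = (-1/2, 1/8)
line PB meets GS at M = (3/5, 2/5)
B = P + t·(M−P) with t = 25/33, so PB:BM = 25/33:8/33

PB:BM = 25/8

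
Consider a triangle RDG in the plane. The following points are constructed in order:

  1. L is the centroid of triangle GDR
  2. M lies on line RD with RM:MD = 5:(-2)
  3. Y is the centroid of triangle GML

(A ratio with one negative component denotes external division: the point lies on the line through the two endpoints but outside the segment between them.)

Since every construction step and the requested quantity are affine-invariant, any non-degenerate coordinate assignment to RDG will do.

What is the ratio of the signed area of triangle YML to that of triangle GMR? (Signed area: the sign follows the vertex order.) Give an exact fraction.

[YML]:[GMR] = 7/45

Assign R = (0, 0), D = (1, 0), G = (0, 1) — the answer is frame-independent, so this choice is without loss of generality.
1. L is the centroid of triangle GDR ⇒ L = (1/3, 1/3)
2. M lies on line RD with RM:MD = 5:(-2) ⇒ M = (5/3, 0)
3. Y is the centroid of triangle GML ⇒ Y = (2/3, 4/9)
2·[YML] = -7/27, 2·[GMR] = -5/3
[YML]:[GMR] = -7/27:-5/3 = 7/45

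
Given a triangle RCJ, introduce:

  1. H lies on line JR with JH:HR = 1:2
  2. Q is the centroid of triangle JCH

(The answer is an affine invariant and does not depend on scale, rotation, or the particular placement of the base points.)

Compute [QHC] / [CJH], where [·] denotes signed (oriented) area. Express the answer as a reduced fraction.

Set R = (0, 0), C = (1, 0), J = (0, 1); any affine frame gives the same invariant.
1. H lies on line JR with JH:HR = 1:2 ⇒ H = (0, 2/3)
2. Q is the centroid of triangle JCH ⇒ Q = (1/3, 5/9)
2·[QHC] = 1/9, 2·[CJH] = 1/3
[QHC]:[CJH] = 1/9:1/3 = 1/3

[QHC]:[CJH] = 1/3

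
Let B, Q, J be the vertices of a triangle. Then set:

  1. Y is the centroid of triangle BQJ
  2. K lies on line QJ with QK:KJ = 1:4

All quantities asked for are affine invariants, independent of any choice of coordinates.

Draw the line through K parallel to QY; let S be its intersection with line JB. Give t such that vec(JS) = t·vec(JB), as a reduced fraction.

t = 2/5

Work in coordinates with B = (0, 0), Q = (1, 0), J = (0, 1).
1. Y is the centroid of triangle BQJ ⇒ Y = (1/3, 1/3)
2. K lies on line QJ with QK:KJ = 1:4 ⇒ K = (4/5, 1/5)
through K parallel to QY: direction (-2/3, 1/3); meets JB at S = (0, 3/5)
S = J + t·(B−J) with t = 2/5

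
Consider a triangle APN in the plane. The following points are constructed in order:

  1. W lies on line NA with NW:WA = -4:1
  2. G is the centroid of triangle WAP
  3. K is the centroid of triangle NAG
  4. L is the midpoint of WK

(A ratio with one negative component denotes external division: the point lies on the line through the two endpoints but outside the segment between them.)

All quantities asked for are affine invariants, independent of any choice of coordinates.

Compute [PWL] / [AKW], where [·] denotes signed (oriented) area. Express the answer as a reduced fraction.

Work in coordinates with A = (0, 0), P = (1, 0), N = (0, 1).
1. W lies on line NA with NW:WA = -4:1 ⇒ W = (0, -1/3)
2. G is the centroid of triangle WAP ⇒ G = (1/3, -1/9)
3. K is the centroid of triangle NAG ⇒ K = (1/9, 8/27)
4. L is the midpoint of WK ⇒ L = (1/18, -1/54)
2·[PWL] = -8/27, 2·[AKW] = -1/27
[PWL]:[AKW] = -8/27:-1/27 = 8

[PWL]:[AKW] = 8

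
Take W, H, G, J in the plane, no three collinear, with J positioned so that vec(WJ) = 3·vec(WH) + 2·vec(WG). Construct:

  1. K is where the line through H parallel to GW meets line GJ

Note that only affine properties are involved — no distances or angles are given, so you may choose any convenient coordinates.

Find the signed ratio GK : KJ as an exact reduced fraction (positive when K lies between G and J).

GK:KJ = 1/2

Set W = (0, 0), H = (1, 0), G = (0, 1), J = (3, 2); any affine frame gives the same invariant.
1. K is where the line through H parallel to GW meets line GJ ⇒ K = (1, 4/3)
K = G + t·(J−G) with t = 1/3, so GK:KJ = t:(1−t) = 1/3:2/3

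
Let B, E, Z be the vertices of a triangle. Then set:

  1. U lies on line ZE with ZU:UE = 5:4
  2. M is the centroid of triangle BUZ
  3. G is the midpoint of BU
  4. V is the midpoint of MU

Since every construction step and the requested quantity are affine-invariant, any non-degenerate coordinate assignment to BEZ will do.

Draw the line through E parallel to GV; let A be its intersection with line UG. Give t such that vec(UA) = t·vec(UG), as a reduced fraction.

t = -16/5

Work in coordinates with B = (0, 0), E = (1, 0), Z = (0, 1).
1. U lies on line ZE with ZU:UE = 5:4 ⇒ U = (5/9, 4/9)
2. M is the centroid of triangle BUZ ⇒ M = (5/27, 13/27)
3. G is the midpoint of BU ⇒ G = (5/18, 2/9)
4. V is the midpoint of MU ⇒ V = (10/27, 25/54)
through E parallel to GV: direction (5/54, 13/54); meets UG at A = (13/9, 52/45)
A = U + t·(G−U) with t = -16/5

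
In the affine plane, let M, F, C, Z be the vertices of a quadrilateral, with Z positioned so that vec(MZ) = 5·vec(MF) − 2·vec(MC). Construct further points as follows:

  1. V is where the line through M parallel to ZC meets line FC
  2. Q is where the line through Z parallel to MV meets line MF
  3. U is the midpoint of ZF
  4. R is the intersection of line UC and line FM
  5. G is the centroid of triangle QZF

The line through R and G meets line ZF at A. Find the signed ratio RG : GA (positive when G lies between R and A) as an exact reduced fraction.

Choose coordinates M = (0, 0), F = (1, 0), C = (0, 1), Z = (5, -2).
1. V is where the line through M parallel to ZC meets line FC ⇒ V = (5/2, -3/2)
2. Q is where the line through Z parallel to MV meets line MF ⇒ Q = (5/3, 0)
3. U is the midpoint of ZF ⇒ U = (3, -1)
4. R is the intersection of line UC and line FM ⇒ R = (3/2, 0)
5. G is the centroid of triangle QZF ⇒ G = (23/9, -2/3)
line RG meets ZF at A = (17/5, -6/5)
G = R + t·(A−R) with t = 5/9, so RG:GA = 5/9:4/9

RG:GA = 5/4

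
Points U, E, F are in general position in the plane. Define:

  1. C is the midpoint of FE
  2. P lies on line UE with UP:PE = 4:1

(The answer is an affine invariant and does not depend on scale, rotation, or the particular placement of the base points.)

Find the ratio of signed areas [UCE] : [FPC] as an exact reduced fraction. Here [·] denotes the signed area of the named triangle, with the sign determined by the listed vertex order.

Set U = (0, 0), E = (1, 0), F = (0, 1); any affine frame gives the same invariant.
1. C is the midpoint of FE ⇒ C = (1/2, 1/2)
2. P lies on line UE with UP:PE = 4:1 ⇒ P = (4/5, 0)
2·[UCE] = -1/2, 2·[FPC] = 1/10
[UCE]:[FPC] = -1/2:1/10 = -5

[UCE]:[FPC] = -5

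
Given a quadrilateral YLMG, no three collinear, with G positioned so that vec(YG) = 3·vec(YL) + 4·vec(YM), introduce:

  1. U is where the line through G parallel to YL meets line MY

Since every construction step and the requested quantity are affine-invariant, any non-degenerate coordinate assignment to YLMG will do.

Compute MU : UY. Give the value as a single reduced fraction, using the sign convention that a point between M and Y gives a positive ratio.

MU:UY = -3/4

Assign Y = (0, 0), L = (1, 0), M = (0, 1), G = (3, 4) — the answer is frame-independent, so this choice is without loss of generality.
1. U is where the line through G parallel to YL meets line MY ⇒ U = (0, 4)
U = M + t·(Y−M) with t = -3, so MU:UY = t:(1−t) = -3:4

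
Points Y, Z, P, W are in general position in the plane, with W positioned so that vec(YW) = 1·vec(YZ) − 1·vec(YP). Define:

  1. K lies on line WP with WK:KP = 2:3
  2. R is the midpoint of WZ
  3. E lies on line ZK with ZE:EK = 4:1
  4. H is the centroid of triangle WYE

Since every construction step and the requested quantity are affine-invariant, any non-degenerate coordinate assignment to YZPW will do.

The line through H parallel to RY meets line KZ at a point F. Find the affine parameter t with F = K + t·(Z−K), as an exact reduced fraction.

Choose coordinates Y = (0, 0), Z = (1, 0), P = (0, 1), W = (1, -1).
1. K lies on line WP with WK:KP = 2:3 ⇒ K = (3/5, -1/5)
2. R is the midpoint of WZ ⇒ R = (1, -1/2)
3. E lies on line ZK with ZE:EK = 4:1 ⇒ E = (17/25, -4/25)
4. H is the centroid of triangle WYE ⇒ H = (14/25, -29/75)
through H parallel to RY: direction (-1, 1/2); meets KZ at F = (59/150, -91/300)
F = K + t·(Z−K) with t = -31/60

t = -31/60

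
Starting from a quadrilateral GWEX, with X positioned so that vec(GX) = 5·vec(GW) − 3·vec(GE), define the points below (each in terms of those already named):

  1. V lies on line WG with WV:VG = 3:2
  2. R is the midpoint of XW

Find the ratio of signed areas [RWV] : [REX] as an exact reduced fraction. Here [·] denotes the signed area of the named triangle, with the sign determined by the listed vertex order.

[RWV]:[REX] = -9/5

Choose coordinates G = (0, 0), W = (1, 0), E = (0, 1), X = (5, -3).
1. V lies on line WG with WV:VG = 3:2 ⇒ V = (2/5, 0)
2. R is the midpoint of XW ⇒ R = (3, -3/2)
2·[RWV] = 9/10, 2·[REX] = -1/2
[RWV]:[REX] = 9/10:-1/2 = -9/5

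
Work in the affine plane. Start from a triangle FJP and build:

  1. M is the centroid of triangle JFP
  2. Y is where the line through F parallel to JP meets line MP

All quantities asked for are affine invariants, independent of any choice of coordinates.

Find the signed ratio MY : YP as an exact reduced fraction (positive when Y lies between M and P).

MY:YP = -2/3

Set F = (0, 0), J = (1, 0), P = (0, 1); any affine frame gives the same invariant.
1. M is the centroid of triangle JFP ⇒ M = (1/3, 1/3)
2. Y is where the line through F parallel to JP meets line MP ⇒ Y = (1, -1)
Y = M + t·(P−M) with t = -2, so MY:YP = t:(1−t) = -2:3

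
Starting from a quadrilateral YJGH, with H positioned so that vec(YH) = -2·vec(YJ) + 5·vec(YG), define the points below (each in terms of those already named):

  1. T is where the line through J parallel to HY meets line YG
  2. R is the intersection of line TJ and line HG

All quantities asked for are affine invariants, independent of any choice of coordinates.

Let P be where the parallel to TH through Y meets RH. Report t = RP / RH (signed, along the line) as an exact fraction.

Work in coordinates with Y = (0, 0), J = (1, 0), G = (0, 1), H = (-2, 5).
1. T is where the line through J parallel to HY meets line YG ⇒ T = (0, 5/2)
2. R is the intersection of line TJ and line HG ⇒ R = (3, -5)
through Y parallel to TH: direction (-2, 5/2); meets RH at P = (4/3, -5/3)
P = R + t·(H−R) with t = 1/3

t = 1/3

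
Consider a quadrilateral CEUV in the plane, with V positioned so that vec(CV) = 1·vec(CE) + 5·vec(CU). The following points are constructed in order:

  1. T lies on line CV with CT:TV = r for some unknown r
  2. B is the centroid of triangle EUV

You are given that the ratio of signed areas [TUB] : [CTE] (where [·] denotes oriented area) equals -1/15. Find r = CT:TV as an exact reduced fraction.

Choose coordinates C = (0, 0), E = (1, 0), U = (0, 1), V = (1, 5).
1. With CT:TV = r, write λ = r/(r+1) so T = C + λ·(V−C); T is affine-linear in λ
2. B is the centroid of triangle EUV ⇒ B = (2/3, 2)
Every point depending on T is an affine combination of T and λ-independent points, so each such coordinate is linear in λ; the λ² term in each signed area is a multiple of (V−C)×(V−C) = 0, so 2·[TUB] and 2·[CTE] are each linear in λ. Evaluating at λ=0 and λ=1:
  2·[TUB] = 7/3·λ − 2/3,   2·[CTE] = -5·λ
So [TUB]:[CTE] = (7/3·λ − 2/3) / (-5·λ). Setting this equal to -1/15:
  7/3·λ − 2/3 = -1/15·(-5·λ)  ⇒  λ = 1/3
Then r = λ/(1−λ) = (1/3)/(2/3) = 1/2. Check: with r = 1/2, T = (1/3, 5/3) and [TUB]:[CTE] = -1/15 as required.

r = 1/2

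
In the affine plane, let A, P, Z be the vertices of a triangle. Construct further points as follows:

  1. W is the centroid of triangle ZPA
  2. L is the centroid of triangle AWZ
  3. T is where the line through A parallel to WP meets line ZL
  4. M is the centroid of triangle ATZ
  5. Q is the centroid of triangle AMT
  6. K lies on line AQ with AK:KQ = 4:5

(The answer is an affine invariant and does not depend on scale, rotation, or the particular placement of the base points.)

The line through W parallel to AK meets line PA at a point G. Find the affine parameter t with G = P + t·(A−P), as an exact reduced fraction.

t = 6/5

Choose coordinates A = (0, 0), P = (1, 0), Z = (0, 1).
1. W is the centroid of triangle ZPA ⇒ W = (1/3, 1/3)
2. L is the centroid of triangle AWZ ⇒ L = (1/9, 4/9)
3. T is where the line through A parallel to WP meets line ZL ⇒ T = (2/9, -1/9)
4. M is the centroid of triangle ATZ ⇒ M = (2/27, 8/27)
5. Q is the centroid of triangle AMT ⇒ Q = (8/81, 5/81)
6. K lies on line AQ with AK:KQ = 4:5 ⇒ K = (32/729, 20/729)
through W parallel to AK: direction (32/729, 20/729); meets PA at G = (-1/5, 0)
G = P + t·(A−P) with t = 6/5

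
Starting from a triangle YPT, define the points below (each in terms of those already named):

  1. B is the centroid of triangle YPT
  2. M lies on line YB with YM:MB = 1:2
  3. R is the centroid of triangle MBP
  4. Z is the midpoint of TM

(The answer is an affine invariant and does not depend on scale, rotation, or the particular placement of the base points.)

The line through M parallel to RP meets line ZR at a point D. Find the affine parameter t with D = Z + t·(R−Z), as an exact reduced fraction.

Choose coordinates Y = (0, 0), P = (1, 0), T = (0, 1).
1. B is the centroid of triangle YPT ⇒ B = (1/3, 1/3)
2. M lies on line YB with YM:MB = 1:2 ⇒ M = (1/9, 1/9)
3. R is the centroid of triangle MBP ⇒ R = (13/27, 4/27)
4. Z is the midpoint of TM ⇒ Z = (1/18, 5/9)
through M parallel to RP: direction (14/27, -4/27); meets ZR at D = (25/36, -1/18)
D = Z + t·(R−Z) with t = 3/2

t = 3/2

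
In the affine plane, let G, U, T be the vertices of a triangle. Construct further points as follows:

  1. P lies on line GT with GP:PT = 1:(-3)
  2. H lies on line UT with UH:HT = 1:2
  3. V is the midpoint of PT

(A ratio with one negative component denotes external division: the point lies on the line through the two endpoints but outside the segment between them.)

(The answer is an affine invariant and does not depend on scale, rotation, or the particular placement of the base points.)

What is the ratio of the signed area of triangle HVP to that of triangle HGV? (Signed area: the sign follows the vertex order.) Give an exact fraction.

[HVP]:[HGV] = -3

Set G = (0, 0), U = (1, 0), T = (0, 1); any affine frame gives the same invariant.
1. P lies on line GT with GP:PT = 1:(-3) ⇒ P = (0, -1/2)
2. H lies on line UT with UH:HT = 1:2 ⇒ H = (2/3, 1/3)
3. V is the midpoint of PT ⇒ V = (0, 1/4)
2·[HVP] = 1/2, 2·[HGV] = -1/6
[HVP]:[HGV] = 1/2:-1/6 = -3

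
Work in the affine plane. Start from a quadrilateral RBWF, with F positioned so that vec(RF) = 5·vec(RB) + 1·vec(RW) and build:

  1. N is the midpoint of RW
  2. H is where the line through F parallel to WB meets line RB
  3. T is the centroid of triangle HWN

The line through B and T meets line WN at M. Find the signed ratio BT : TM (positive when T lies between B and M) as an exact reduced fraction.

BT:TM = -1/2

Choose coordinates R = (0, 0), B = (1, 0), W = (0, 1), F = (5, 1).
1. N is the midpoint of RW ⇒ N = (0, 1/2)
2. H is where the line through F parallel to WB meets line RB ⇒ H = (6, 0)
3. T is the centroid of triangle HWN ⇒ T = (2, 1/2)
line BT meets WN at M = (0, -1/2)
T = B + t·(M−B) with t = -1, so BT:TM = -1:2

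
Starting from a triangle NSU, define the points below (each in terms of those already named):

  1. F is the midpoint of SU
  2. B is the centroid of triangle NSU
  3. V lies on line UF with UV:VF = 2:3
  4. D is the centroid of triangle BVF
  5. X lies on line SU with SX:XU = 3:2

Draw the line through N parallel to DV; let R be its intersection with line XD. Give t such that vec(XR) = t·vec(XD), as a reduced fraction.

t = 17/2

Work in coordinates with N = (0, 0), S = (1, 0), U = (0, 1).
1. F is the midpoint of SU ⇒ F = (1/2, 1/2)
2. B is the centroid of triangle NSU ⇒ B = (1/3, 1/3)
3. V lies on line UF with UV:VF = 2:3 ⇒ V = (1/5, 4/5)
4. D is the centroid of triangle BVF ⇒ D = (31/90, 49/90)
5. X lies on line SU with SX:XU = 3:2 ⇒ X = (2/5, 3/5)
through N parallel to DV: direction (-13/90, 23/90); meets XD at R = (-13/180, 23/180)
R = X + t·(D−X) with t = 17/2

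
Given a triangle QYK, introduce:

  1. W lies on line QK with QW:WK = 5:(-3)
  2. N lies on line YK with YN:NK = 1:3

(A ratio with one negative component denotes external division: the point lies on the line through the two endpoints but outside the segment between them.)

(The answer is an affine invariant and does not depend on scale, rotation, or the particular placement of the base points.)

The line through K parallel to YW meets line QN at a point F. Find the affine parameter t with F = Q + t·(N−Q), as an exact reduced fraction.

Set Q = (0, 0), Y = (1, 0), K = (0, 1); any affine frame gives the same invariant.
1. W lies on line QK with QW:WK = 5:(-3) ⇒ W = (0, 5/2)
2. N lies on line YK with YN:NK = 1:3 ⇒ N = (3/4, 1/4)
through K parallel to YW: direction (-1, 5/2); meets QN at F = (6/17, 2/17)
F = Q + t·(N−Q) with t = 8/17

t = 8/17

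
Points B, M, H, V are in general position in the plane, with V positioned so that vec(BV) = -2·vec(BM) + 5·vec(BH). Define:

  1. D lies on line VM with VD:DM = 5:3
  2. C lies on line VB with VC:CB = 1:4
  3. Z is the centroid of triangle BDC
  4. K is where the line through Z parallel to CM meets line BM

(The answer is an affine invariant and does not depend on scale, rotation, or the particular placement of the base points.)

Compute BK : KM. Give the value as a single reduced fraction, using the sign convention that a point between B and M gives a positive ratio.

Choose coordinates B = (0, 0), M = (1, 0), H = (0, 1), V = (-2, 5).
1. D lies on line VM with VD:DM = 5:3 ⇒ D = (-1/8, 15/8)
2. C lies on line VB with VC:CB = 1:4 ⇒ C = (-8/5, 4)
3. Z is the centroid of triangle BDC ⇒ Z = (-23/40, 47/24)
4. K is where the line through Z parallel to CM meets line BM ⇒ K = (67/96, 0)
K = B + t·(M−B) with t = 67/96, so BK:KM = t:(1−t) = 67/96:29/96

BK:KM = 67/29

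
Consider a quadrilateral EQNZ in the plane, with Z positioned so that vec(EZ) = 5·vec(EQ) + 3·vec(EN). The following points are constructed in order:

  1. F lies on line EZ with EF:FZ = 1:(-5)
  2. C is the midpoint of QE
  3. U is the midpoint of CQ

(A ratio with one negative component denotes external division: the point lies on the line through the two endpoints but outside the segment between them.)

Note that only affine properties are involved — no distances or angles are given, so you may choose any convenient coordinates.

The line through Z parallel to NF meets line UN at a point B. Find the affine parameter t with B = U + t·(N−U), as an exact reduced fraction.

Work in coordinates with E = (0, 0), Q = (1, 0), N = (0, 1), Z = (5, 3).
1. F lies on line EZ with EF:FZ = 1:(-5) ⇒ F = (-5/4, -3/4)
2. C is the midpoint of QE ⇒ C = (1/2, 0)
3. U is the midpoint of CQ ⇒ U = (3/4, 0)
through Z parallel to NF: direction (-5/4, -7/4); meets UN at B = (75/41, -59/41)
B = U + t·(N−U) with t = -59/41

t = -59/41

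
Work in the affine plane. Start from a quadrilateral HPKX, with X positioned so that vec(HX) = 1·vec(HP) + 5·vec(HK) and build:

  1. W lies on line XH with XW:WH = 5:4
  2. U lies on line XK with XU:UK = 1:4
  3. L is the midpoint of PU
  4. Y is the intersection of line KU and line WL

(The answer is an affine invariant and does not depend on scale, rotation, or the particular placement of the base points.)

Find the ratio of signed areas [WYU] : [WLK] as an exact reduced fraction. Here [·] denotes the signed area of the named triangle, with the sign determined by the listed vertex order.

Assign H = (0, 0), P = (1, 0), K = (0, 1), X = (1, 5) — the answer is frame-independent, so this choice is without loss of generality.
1. W lies on line XH with XW:WH = 5:4 ⇒ W = (4/9, 20/9)
2. U lies on line XK with XU:UK = 1:4 ⇒ U = (4/5, 21/5)
3. L is the midpoint of PU ⇒ L = (9/10, 21/10)
4. Y is the intersection of line KU and line WL ⇒ Y = (11/35, 79/35)
2·[WYU] = -17/63, 2·[WLK] = -11/18
[WYU]:[WLK] = -17/63:-11/18 = 34/77

[WYU]:[WLK] = 34/77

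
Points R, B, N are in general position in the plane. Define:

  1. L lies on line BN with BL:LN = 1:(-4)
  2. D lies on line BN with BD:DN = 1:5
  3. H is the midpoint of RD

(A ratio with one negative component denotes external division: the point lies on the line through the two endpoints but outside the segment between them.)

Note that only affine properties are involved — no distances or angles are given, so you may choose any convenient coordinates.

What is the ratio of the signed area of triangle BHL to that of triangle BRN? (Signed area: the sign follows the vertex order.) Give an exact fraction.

[BHL]:[BRN] = -1/6

Choose coordinates R = (0, 0), B = (1, 0), N = (0, 1).
1. L lies on line BN with BL:LN = 1:(-4) ⇒ L = (4/3, -1/3)
2. D lies on line BN with BD:DN = 1:5 ⇒ D = (5/6, 1/6)
3. H is the midpoint of RD ⇒ H = (5/12, 1/12)
2·[BHL] = 1/6, 2·[BRN] = -1
[BHL]:[BRN] = 1/6:-1 = -1/6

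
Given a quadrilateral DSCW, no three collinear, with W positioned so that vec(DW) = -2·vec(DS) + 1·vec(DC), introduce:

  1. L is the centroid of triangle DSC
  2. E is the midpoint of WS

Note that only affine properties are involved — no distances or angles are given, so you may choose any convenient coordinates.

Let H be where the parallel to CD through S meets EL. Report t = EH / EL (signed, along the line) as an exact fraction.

t = 9/5

Set D = (0, 0), S = (1, 0), C = (0, 1), W = (-2, 1); any affine frame gives the same invariant.
1. L is the centroid of triangle DSC ⇒ L = (1/3, 1/3)
2. E is the midpoint of WS ⇒ E = (-1/2, 1/2)
through S parallel to CD: direction (0, -1); meets EL at H = (1, 1/5)
H = E + t·(L−E) with t = 9/5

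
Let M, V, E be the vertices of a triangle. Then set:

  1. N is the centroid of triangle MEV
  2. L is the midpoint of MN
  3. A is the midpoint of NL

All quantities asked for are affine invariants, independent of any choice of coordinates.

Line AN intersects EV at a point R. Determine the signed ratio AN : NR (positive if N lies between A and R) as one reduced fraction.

Set M = (0, 0), V = (1, 0), E = (0, 1); any affine frame gives the same invariant.
1. N is the centroid of triangle MEV ⇒ N = (1/3, 1/3)
2. L is the midpoint of MN ⇒ L = (1/6, 1/6)
3. A is the midpoint of NL ⇒ A = (1/4, 1/4)
line AN meets EV at R = (1/2, 1/2)
N = A + t·(R−A) with t = 1/3, so AN:NR = 1/3:2/3

AN:NR = 1/2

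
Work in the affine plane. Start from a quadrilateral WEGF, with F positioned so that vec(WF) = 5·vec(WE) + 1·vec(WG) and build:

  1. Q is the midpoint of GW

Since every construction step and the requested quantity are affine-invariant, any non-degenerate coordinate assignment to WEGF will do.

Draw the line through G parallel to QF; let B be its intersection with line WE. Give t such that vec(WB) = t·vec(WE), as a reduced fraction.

t = -10

Work in coordinates with W = (0, 0), E = (1, 0), G = (0, 1), F = (5, 1).
1. Q is the midpoint of GW ⇒ Q = (0, 1/2)
through G parallel to QF: direction (5, 1/2); meets WE at B = (-10, 0)
B = W + t·(E−W) with t = -10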